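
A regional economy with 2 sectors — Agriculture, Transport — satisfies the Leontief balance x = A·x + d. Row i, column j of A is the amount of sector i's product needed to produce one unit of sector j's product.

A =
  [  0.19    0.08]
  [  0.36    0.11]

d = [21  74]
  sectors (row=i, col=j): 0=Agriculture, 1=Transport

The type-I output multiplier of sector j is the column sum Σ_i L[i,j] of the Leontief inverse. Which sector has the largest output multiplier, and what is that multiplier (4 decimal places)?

Agriculture (1.8061)

Form M = I − A:
  [  0.81   -0.08]
  [ -0.36    0.89]
Leontief inverse L = M⁻¹:
  [  1.2859    0.1156]
  [  0.5202    1.1704]
Total output x = L · d:
  x_0 = 1.2859·21 + 0.1156·74 = 35.5584
  x_1 = 0.5202·21 + 1.1704·74 = 97.5293
Output multipliers (column sums of L):
  Agriculture: 1.8061
  Transport: 1.2859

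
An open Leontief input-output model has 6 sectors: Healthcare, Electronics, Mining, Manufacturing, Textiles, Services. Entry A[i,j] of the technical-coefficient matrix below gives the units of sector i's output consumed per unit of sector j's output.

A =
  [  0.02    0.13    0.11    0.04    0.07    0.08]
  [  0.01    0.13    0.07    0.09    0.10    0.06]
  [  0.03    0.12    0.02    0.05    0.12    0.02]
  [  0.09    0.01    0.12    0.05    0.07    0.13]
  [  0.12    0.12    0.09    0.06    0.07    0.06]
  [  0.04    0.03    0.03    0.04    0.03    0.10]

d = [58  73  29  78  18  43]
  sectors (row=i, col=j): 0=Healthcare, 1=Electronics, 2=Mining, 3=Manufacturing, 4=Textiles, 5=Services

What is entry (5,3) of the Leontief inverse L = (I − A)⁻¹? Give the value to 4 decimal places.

L[5,3] = 0.0637

Form M = I − A:
  [  0.98   -0.13   -0.11   -0.04   -0.07   -0.08]
  [ -0.01    0.87   -0.07   -0.09   -0.10   -0.06]
  [ -0.03   -0.12    0.98   -0.05   -0.12   -0.02]
  [ -0.09   -0.01   -0.12    0.95   -0.07   -0.13]
  [ -0.12   -0.12   -0.09   -0.06    0.93   -0.06]
  [ -0.04   -0.03   -0.03   -0.04   -0.03    0.90]
Leontief inverse L = M⁻¹:
  [  1.0570    0.2039    0.1600    0.0862    0.1329    0.1324]
  [  0.0538    1.2034    0.1277    0.1384    0.1642    0.1188]
  [  0.0667    0.1846    1.0699    0.0903    0.1719    0.0665]
  [  0.1296    0.0797    0.1713    1.0906    0.1285    0.1867]
  [  0.1622    0.2088    0.1556    0.1122    1.1425    0.1242]
  [  0.0622    0.0658    0.0598    0.0637    0.0609    1.1356]
Total output x = L · d:
  x_0 = 1.0570·58 + 0.2039·73 + 0.1600·29 + 0.0862·78 + 0.1329·18 + 0.1324·43 = 95.6405
  x_1 = 0.0538·58 + 1.2034·73 + 0.1277·29 + 0.1384·78 + 0.1642·18 + 0.1188·43 = 113.5289
  x_2 = 0.0667·58 + 0.1846·73 + 1.0699·29 + 0.0903·78 + 0.1719·18 + 0.0665·43 = 61.3643
  x_3 = 0.1296·58 + 0.0797·73 + 0.1713·29 + 1.0906·78 + 0.1285·18 + 0.1867·43 = 113.7146
  x_4 = 0.1622·58 + 0.2088·73 + 0.1556·29 + 0.1122·78 + 1.1425·18 + 0.1242·43 = 63.8154
  x_5 = 0.0622·58 + 0.0658·73 + 0.0598·29 + 0.0637·78 + 0.0609·18 + 1.1356·43 = 65.0394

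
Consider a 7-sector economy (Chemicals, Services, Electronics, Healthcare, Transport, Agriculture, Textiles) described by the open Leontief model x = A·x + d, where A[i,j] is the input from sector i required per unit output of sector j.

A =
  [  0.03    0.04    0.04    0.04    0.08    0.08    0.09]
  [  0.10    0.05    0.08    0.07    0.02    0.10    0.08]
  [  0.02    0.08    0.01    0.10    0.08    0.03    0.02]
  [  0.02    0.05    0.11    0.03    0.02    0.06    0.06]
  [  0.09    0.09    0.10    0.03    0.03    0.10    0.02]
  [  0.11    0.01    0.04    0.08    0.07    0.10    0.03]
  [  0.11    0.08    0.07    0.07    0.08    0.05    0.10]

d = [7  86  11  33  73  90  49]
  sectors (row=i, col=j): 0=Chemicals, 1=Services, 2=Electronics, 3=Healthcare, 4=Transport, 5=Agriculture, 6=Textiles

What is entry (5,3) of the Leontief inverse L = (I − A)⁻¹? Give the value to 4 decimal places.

Form M = I − A:
  [  0.97   -0.04   -0.04   -0.04   -0.08   -0.08   -0.09]
  [ -0.10    0.95   -0.08   -0.07   -0.02   -0.10   -0.08]
  [ -0.02   -0.08    0.99   -0.10   -0.08   -0.03   -0.02]
  [ -0.02   -0.05   -0.11    0.97   -0.02   -0.06   -0.06]
  [ -0.09   -0.09   -0.10   -0.03    0.97   -0.10   -0.02]
  [ -0.11   -0.01   -0.04   -0.08   -0.07    0.90   -0.03]
  [ -0.11   -0.08   -0.07   -0.07   -0.08   -0.05    0.90]
Leontief inverse L = M⁻¹:
  [  1.0840    0.0811    0.0865    0.0837    0.1204    0.1344    0.1303]
  [  0.1585    1.0966    0.1320    0.1245    0.0718    0.1639    0.1316]
  [  0.0609    0.1138    1.0542    0.1329    0.1070    0.0769    0.0534]
  [  0.0612    0.0854    0.1448    1.0714    0.0559    0.1026    0.0930]
  [  0.1436    0.1316    0.1452    0.0815    1.0760    0.1608    0.0640]
  [  0.1595    0.0496    0.0875    0.1234    0.1135    1.1585    0.0717]
  [  0.1777    0.1373    0.1333    0.1291    0.1357    0.1236    1.1598]
Total output x = L · d:
  x_0 = 1.0840·7 + 0.0811·86 + 0.0865·11 + 0.0837·33 + 0.1204·73 + 0.1344·90 + 0.1303·49 = 45.5458
  x_1 = 0.1585·7 + 1.0966·86 + 0.1320·11 + 0.1245·33 + 0.0718·73 + 0.1639·90 + 0.1316·49 = 127.4252
  x_2 = 0.0609·7 + 0.1138·86 + 1.0542·11 + 0.1329·33 + 0.1070·73 + 0.0769·90 + 0.0534·49 = 43.5478
  x_3 = 0.0612·7 + 0.0854·86 + 0.1448·11 + 1.0714·33 + 0.0559·73 + 0.1026·90 + 0.0930·49 = 62.5925
  x_4 = 0.1436·7 + 0.1316·86 + 0.1452·11 + 0.0815·33 + 1.0760·73 + 0.1608·90 + 0.0640·49 = 112.7631
  x_5 = 0.1595·7 + 0.0496·86 + 0.0875·11 + 0.1234·33 + 0.1135·73 + 1.1585·90 + 0.0717·49 = 126.4737
  x_6 = 0.1777·7 + 0.1373·86 + 0.1333·11 + 0.1291·33 + 0.1357·73 + 0.1236·90 + 1.1598·49 = 96.6429

L[5,3] = 0.1234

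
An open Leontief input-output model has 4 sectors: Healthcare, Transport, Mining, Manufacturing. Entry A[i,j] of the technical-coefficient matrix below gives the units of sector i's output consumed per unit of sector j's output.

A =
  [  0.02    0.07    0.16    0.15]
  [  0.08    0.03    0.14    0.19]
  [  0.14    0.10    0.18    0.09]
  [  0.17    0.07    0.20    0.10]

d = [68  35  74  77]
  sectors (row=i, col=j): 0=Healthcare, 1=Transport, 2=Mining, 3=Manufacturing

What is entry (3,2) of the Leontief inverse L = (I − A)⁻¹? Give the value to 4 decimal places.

Form M = I − A:
  [  0.98   -0.07   -0.16   -0.15]
  [ -0.08    0.97   -0.14   -0.19]
  [ -0.14   -0.10    0.82   -0.09]
  [ -0.17   -0.07   -0.20    0.90]
Leontief inverse L = M⁻¹:
  [  1.1158    0.1289    0.2990    0.2431]
  [  0.1818    1.0953    0.2934    0.2909]
  [  0.2433    0.1718    1.3479    0.2116]
  [  0.2790    0.1477    0.3788    1.2267]
Total output x = L · d:
  x_0 = 1.1158·68 + 0.1289·35 + 0.2990·74 + 0.2431·77 = 121.2306
  x_1 = 0.1818·68 + 1.0953·35 + 0.2934·74 + 0.2909·77 = 94.8054
  x_2 = 0.2433·68 + 0.1718·35 + 1.3479·74 + 0.2116·77 = 138.5967
  x_3 = 0.2790·68 + 0.1477·35 + 0.3788·74 + 1.2267·77 = 146.6277

L[3,2] = 0.3788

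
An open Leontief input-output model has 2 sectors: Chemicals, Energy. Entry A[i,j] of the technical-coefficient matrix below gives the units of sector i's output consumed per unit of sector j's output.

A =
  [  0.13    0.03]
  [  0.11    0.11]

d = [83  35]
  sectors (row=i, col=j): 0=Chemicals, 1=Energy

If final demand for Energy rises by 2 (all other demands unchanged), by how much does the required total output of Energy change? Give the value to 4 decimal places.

Form M = I − A:
  [  0.87   -0.03]
  [ -0.11    0.89]
Leontief inverse L = M⁻¹:
  [  1.1543    0.0389]
  [  0.1427    1.1284]
Total output x = L · d:
  x_0 = 1.1543·83 + 0.0389·35 = 97.1725
  x_1 = 0.1427·83 + 1.1284·35 = 51.3359
Δx_1 = L[1,1] · Δd_1 = 1.1284 · 2 = 2.2568

2.2568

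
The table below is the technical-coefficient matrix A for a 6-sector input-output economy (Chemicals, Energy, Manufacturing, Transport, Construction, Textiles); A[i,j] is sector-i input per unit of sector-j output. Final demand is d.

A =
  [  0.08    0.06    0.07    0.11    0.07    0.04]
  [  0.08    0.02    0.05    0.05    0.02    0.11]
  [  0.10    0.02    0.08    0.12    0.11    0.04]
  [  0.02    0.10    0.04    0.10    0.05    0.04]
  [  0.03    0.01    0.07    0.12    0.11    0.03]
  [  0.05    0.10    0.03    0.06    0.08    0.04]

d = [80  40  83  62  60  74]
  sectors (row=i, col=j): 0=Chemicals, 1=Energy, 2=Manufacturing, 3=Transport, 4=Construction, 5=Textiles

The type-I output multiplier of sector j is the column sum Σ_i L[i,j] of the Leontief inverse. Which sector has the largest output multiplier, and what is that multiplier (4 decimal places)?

Form M = I − A:
  [  0.92   -0.06   -0.07   -0.11   -0.07   -0.04]
  [ -0.08    0.98   -0.05   -0.05   -0.02   -0.11]
  [ -0.10   -0.02    0.92   -0.12   -0.11   -0.04]
  [ -0.02   -0.10   -0.04    0.90   -0.05   -0.04]
  [ -0.03   -0.01   -0.07   -0.12    0.89   -0.03]
  [ -0.05   -0.10   -0.03   -0.06   -0.08    0.96]
Leontief inverse L = M⁻¹:
  [  1.1192    0.0976    0.1097    0.1778    0.1204    0.0736]
  [  0.1116    1.0534    0.0790    0.0997    0.0599    0.1347]
  [  0.1414    0.0610    1.1249    0.1981    0.1692    0.0733]
  [  0.0505    0.1299    0.0698    1.1500    0.0865    0.0705]
  [  0.0597    0.0418    0.1046    0.1816    1.1573    0.0554]
  [  0.0825    0.1283    0.0622    0.1128    0.1196    1.0708]
Total output x = L · d:
  x_0 = 1.1192·80 + 0.0976·40 + 0.1097·83 + 0.1778·62 + 0.1204·60 + 0.0736·74 = 126.2381
  x_1 = 0.1116·80 + 1.0534·40 + 0.0790·83 + 0.0997·62 + 0.0599·60 + 0.1347·74 = 77.3649
  x_2 = 0.1414·80 + 0.0610·40 + 1.1249·83 + 0.1981·62 + 0.1692·60 + 0.0733·74 = 134.9823
  x_3 = 0.0505·80 + 0.1299·40 + 0.0698·83 + 1.1500·62 + 0.0865·60 + 0.0705·74 = 96.7431
  x_4 = 0.0597·80 + 0.0418·40 + 0.1046·83 + 0.1816·62 + 1.1573·60 + 0.0554·74 = 99.9191
  x_5 = 0.0825·80 + 0.1283·40 + 0.0622·83 + 0.1128·62 + 0.1196·60 + 1.0708·74 = 110.3083
Output multipliers (column sums of L):
  Chemicals: 1.5649
  Energy: 1.5121
  Manufacturing: 1.5502
  Transport: 1.9200
  Construction: 1.7130
  Textiles: 1.4783

Transport (1.9200)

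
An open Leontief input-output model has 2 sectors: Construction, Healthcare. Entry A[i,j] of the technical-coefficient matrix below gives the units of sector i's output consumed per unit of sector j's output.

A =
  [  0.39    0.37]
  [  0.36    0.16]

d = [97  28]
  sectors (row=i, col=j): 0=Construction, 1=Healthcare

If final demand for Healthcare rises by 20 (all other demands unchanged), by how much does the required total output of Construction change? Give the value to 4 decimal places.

Form M = I − A:
  [  0.61   -0.37]
  [ -0.36    0.84]
Leontief inverse L = M⁻¹:
  [  2.2152    0.9757]
  [  0.9494    1.6086]
Total output x = L · d:
  x_0 = 2.2152·97 + 0.9757·28 = 242.1941
  x_1 = 0.9494·97 + 1.6086·28 = 137.1308
Δx_0 = L[0,1] · Δd_1 = 0.9757 · 20 = 19.5148

19.5148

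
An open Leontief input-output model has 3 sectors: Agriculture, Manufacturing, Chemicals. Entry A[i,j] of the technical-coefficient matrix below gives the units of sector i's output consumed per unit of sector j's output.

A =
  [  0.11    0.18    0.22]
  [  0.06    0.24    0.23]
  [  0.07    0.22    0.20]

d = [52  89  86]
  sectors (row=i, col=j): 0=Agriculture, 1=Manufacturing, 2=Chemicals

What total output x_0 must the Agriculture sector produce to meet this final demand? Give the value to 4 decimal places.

Form M = I − A:
  [  0.89   -0.18   -0.22]
  [ -0.06    0.76   -0.23]
  [ -0.07   -0.22    0.80]
Leontief inverse L = M⁻¹:
  [  1.1861    0.4094    0.4439]
  [  0.1364    1.4823    0.4637]
  [  0.1413    0.4435    1.4164]
Total output x = L · d:
  x_0 = 1.1861·52 + 0.4094·89 + 0.4439·86 = 136.2897
  x_1 = 0.1364·52 + 1.4823·89 + 0.4637·86 = 178.8952
  x_2 = 0.1413·52 + 0.4435·89 + 1.4164·86 = 168.6215

136.2897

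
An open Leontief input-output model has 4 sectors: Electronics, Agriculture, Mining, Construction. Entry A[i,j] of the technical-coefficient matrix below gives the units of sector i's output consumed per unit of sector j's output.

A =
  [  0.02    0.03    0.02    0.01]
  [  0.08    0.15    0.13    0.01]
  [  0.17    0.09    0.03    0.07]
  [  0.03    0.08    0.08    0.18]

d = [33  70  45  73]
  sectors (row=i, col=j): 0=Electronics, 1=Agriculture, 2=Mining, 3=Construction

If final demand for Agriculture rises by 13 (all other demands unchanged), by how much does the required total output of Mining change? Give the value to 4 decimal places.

1.6650

Form M = I − A:
  [  0.98   -0.03   -0.02   -0.01]
  [ -0.08    0.85   -0.13   -0.01]
  [ -0.17   -0.09    0.97   -0.07]
  [ -0.03   -0.08   -0.08    0.82]
Leontief inverse L = M⁻¹:
  [  1.0291    0.0407    0.0279    0.0154]
  [  0.1278    1.2014    0.1662    0.0304]
  [  0.1972    0.1281    1.0599    0.0945]
  [  0.0694    0.1312    0.1206    1.2323]
Total output x = L · d:
  x_0 = 1.0291·33 + 0.0407·70 + 0.0279·45 + 0.0154·73 = 39.1942
  x_1 = 0.1278·33 + 1.2014·70 + 0.1662·45 + 0.0304·73 = 98.0150
  x_2 = 0.1972·33 + 0.1281·70 + 1.0599·45 + 0.0945·73 = 70.0663
  x_3 = 0.0694·33 + 0.1312·70 + 0.1206·45 + 1.2323·73 = 106.8565
Δx_2 = L[2,1] · Δd_1 = 0.1281 · 13 = 1.6650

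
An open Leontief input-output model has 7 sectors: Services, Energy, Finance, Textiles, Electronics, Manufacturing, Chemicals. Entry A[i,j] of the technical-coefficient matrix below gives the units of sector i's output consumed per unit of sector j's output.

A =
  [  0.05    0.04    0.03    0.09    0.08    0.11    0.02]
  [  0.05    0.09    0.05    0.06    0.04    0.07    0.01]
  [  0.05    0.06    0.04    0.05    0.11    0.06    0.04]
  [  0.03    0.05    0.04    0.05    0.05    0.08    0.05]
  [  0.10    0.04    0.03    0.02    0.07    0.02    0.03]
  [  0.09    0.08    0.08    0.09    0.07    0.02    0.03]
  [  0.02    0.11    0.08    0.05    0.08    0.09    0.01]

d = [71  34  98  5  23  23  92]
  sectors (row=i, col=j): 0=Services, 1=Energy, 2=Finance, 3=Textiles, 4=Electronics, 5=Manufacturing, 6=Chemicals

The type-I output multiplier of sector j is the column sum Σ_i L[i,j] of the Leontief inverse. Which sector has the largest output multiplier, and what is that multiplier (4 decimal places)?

Electronics (1.8118)

Form M = I − A:
  [  0.95   -0.04   -0.03   -0.09   -0.08   -0.11   -0.02]
  [ -0.05    0.91   -0.05   -0.06   -0.04   -0.07   -0.01]
  [ -0.05   -0.06    0.96   -0.05   -0.11   -0.06   -0.04]
  [ -0.03   -0.05   -0.04    0.95   -0.05   -0.08   -0.05]
  [ -0.10   -0.04   -0.03   -0.02    0.93   -0.02   -0.03]
  [ -0.09   -0.08   -0.08   -0.09   -0.07    0.98   -0.03]
  [ -0.02   -0.11   -0.08   -0.05   -0.08   -0.09    0.99]
Leontief inverse L = M⁻¹:
  [  1.0929    0.0831    0.0637    0.1311    0.1269    0.1495    0.0405]
  [  0.0859    1.1295    0.0793    0.0969    0.0809    0.1072    0.0269]
  [  0.0915    0.1021    1.0715    0.0872    0.1561    0.0988    0.0583]
  [  0.0643    0.0890    0.0697    1.0842    0.0902    0.1142    0.0660]
  [  0.1305    0.0705    0.0525    0.0502    1.1062    0.0535    0.0431]
  [  0.1321    0.1262    0.1134    0.1330    0.1223    1.0693    0.0514]
  [  0.0648    0.1571    0.1147    0.0914    0.1292    0.1302    1.0301]
Total output x = L · d:
  x_0 = 1.0929·71 + 0.0831·34 + 0.0637·98 + 0.1311·5 + 0.1269·23 + 0.1495·23 + 0.0405·92 = 97.4031
  x_1 = 0.0859·71 + 1.1295·34 + 0.0793·98 + 0.0969·5 + 0.0809·23 + 0.1072·23 + 0.0269·92 = 59.5609
  x_2 = 0.0915·71 + 0.1021·34 + 1.0715·98 + 0.0872·5 + 0.1561·23 + 0.0988·23 + 0.0583·92 = 126.6361
  x_3 = 0.0643·71 + 0.0890·34 + 0.0697·98 + 1.0842·5 + 0.0902·23 + 0.1142·23 + 0.0660·92 = 30.6061
  x_4 = 0.1305·71 + 0.0705·34 + 0.0525·98 + 0.0502·5 + 1.1062·23 + 0.0535·23 + 0.0431·92 = 47.6957
  x_5 = 0.1321·71 + 0.1262·34 + 0.1134·98 + 0.1330·5 + 0.1223·23 + 1.0693·23 + 0.0514·92 = 57.5783
  x_6 = 0.0648·71 + 0.1571·34 + 0.1147·98 + 0.0914·5 + 0.1292·23 + 0.1302·23 + 1.0301·92 = 122.3825
Output multipliers (column sums of L):
  Services: 1.6620
  Energy: 1.7573
  Finance: 1.5648
  Textiles: 1.6741
  Electronics: 1.8118
  Manufacturing: 1.7228
  Chemicals: 1.3163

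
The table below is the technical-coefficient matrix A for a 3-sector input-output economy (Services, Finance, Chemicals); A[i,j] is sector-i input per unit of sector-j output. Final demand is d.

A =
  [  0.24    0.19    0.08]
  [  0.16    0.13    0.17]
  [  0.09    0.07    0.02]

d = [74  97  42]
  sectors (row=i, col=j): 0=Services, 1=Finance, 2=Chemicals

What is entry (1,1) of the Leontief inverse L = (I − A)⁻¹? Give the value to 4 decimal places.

L[1,1] = 1.2312

Form M = I − A:
  [  0.76   -0.19   -0.08]
  [ -0.16    0.87   -0.17]
  [ -0.09   -0.07    0.98]
Leontief inverse L = M⁻¹:
  [  1.4033    0.3202    0.1701]
  [  0.2873    1.2312    0.2370]
  [  0.1494    0.1173    1.0530]
Total output x = L · d:
  x_0 = 1.4033·74 + 0.3202·97 + 0.1701·42 = 142.0465
  x_1 = 0.2873·74 + 1.2312·97 + 0.2370·42 = 150.6437
  x_2 = 0.1494·74 + 0.1173·97 + 1.0530·42 = 66.6625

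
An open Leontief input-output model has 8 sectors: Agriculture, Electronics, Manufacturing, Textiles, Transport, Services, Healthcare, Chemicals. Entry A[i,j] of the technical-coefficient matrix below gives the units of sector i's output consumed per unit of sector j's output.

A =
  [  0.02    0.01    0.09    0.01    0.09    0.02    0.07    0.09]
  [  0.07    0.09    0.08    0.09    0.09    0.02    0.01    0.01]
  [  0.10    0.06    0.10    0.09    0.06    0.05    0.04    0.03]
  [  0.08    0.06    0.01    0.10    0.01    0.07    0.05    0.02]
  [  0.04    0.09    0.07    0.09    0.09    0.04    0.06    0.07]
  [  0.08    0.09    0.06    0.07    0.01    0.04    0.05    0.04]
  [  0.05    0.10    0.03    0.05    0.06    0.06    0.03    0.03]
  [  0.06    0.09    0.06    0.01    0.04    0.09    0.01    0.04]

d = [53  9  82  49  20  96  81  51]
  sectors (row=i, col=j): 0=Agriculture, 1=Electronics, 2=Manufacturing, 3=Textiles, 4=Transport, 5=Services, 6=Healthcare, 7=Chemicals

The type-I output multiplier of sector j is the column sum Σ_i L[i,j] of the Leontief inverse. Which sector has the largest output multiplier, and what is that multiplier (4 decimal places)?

Electronics (2.0563)

Form M = I − A:
  [  0.98   -0.01   -0.09   -0.01   -0.09   -0.02   -0.07   -0.09]
  [ -0.07    0.91   -0.08   -0.09   -0.09   -0.02   -0.01   -0.01]
  [ -0.10   -0.06    0.90   -0.09   -0.06   -0.05   -0.04   -0.03]
  [ -0.08   -0.06   -0.01    0.90   -0.01   -0.07   -0.05   -0.02]
  [ -0.04   -0.09   -0.07   -0.09    0.91   -0.04   -0.06   -0.07]
  [ -0.08   -0.09   -0.06   -0.07   -0.01    0.96   -0.05   -0.04]
  [ -0.05   -0.10   -0.03   -0.05   -0.06   -0.06    0.97   -0.03]
  [ -0.06   -0.09   -0.06   -0.01   -0.04   -0.09   -0.01    0.96]
Leontief inverse L = M⁻¹:
  [  1.0667    0.0666    0.1390    0.0572    0.1344    0.0582    0.0989    0.1215]
  [  0.1239    1.1485    0.1356    0.1516    0.1421    0.0577    0.0464    0.0452]
  [  0.1612    0.1255    1.1629    0.1549    0.1163    0.0944    0.0817    0.0710]
  [  0.1239    0.1087    0.0512    1.1462    0.0475    0.1026    0.0800    0.0485]
  [  0.1042    0.1645    0.1326    0.1593    1.1483    0.0885    0.0996    0.1095]
  [  0.1302    0.1447    0.1108    0.1216    0.0562    1.0761    0.0814    0.0712]
  [  0.0969    0.1549    0.0783    0.1016    0.1047    0.0930    1.0599    0.0599]
  [  0.1072    0.1428    0.1113    0.0585    0.0837    0.1216    0.0393    1.0703]
Total output x = L · d:
  x_0 = 1.0667·53 + 0.0666·9 + 0.1390·82 + 0.0572·49 + 0.1344·20 + 0.0582·96 + 0.0989·81 + 0.1215·51 = 93.8208
  x_1 = 0.1239·53 + 1.1485·9 + 0.1356·82 + 0.1516·49 + 0.1421·20 + 0.0577·96 + 0.0464·81 + 0.0452·51 = 49.8969
  x_2 = 0.1612·53 + 0.1255·9 + 1.1629·82 + 0.1549·49 + 0.1163·20 + 0.0944·96 + 0.0817·81 + 0.0710·51 = 134.2501
  x_3 = 0.1239·53 + 0.1087·9 + 0.0512·82 + 1.1462·49 + 0.0475·20 + 0.1026·96 + 0.0800·81 + 0.0485·51 = 87.6640
  x_4 = 0.1042·53 + 0.1645·9 + 0.1326·82 + 0.1593·49 + 1.1483·20 + 0.0885·96 + 0.0996·81 + 0.1095·51 = 70.7952
  x_5 = 0.1302·53 + 0.1447·9 + 0.1108·82 + 0.1216·49 + 0.0562·20 + 1.0761·96 + 0.0814·81 + 0.0712·51 = 137.9078
  x_6 = 0.0969·53 + 0.1549·9 + 0.0783·82 + 0.1016·49 + 0.1047·20 + 0.0930·96 + 1.0599·81 + 0.0599·51 = 117.8515
  x_7 = 0.1072·53 + 0.1428·9 + 0.1113·82 + 0.0585·49 + 0.0837·20 + 0.1216·96 + 0.0393·81 + 1.0703·51 = 90.0767
Output multipliers (column sums of L):
  Agriculture: 1.9144
  Electronics: 2.0563
  Manufacturing: 1.9218
  Textiles: 1.9510
  Transport: 1.8332
  Services: 1.6920
  Healthcare: 1.5872
  Chemicals: 1.5970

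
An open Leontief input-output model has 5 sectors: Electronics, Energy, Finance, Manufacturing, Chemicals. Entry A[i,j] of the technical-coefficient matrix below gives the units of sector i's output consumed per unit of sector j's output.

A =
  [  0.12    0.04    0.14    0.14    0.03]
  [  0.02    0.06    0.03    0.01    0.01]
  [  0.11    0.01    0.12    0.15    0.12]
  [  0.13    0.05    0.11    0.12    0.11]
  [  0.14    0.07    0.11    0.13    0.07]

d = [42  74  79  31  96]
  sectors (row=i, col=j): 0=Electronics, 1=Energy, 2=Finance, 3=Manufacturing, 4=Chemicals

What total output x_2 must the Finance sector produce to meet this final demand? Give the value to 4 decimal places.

138.7192

Form M = I − A:
  [  0.88   -0.04   -0.14   -0.14   -0.03]
  [ -0.02    0.94   -0.03   -0.01   -0.01]
  [ -0.11   -0.01    0.88   -0.15   -0.12]
  [ -0.13   -0.05   -0.11    0.88   -0.11]
  [ -0.14   -0.07   -0.11   -0.13    0.93]
Leontief inverse L = M⁻¹:
  [  1.2214    0.0754    0.2409    0.2511    0.1010]
  [  0.0385    1.0693    0.0492    0.0300    0.0226]
  [  0.2281    0.0524    1.2340    0.2768    0.1999]
  [  0.2421    0.0923    0.2197    1.2405    0.1839]
  [  0.2476    0.1109    0.2166    0.2462    1.1415]
Total output x = L · d:
  x_0 = 1.2214·42 + 0.0754·74 + 0.2409·79 + 0.2511·31 + 0.1010·96 = 93.3900
  x_1 = 0.0385·42 + 1.0693·74 + 0.0492·79 + 0.0300·31 + 0.0226·96 = 87.7271
  x_2 = 0.2281·42 + 0.0524·74 + 1.2340·79 + 0.2768·31 + 0.1999·96 = 138.7192
  x_3 = 0.2421·42 + 0.0923·74 + 0.2197·79 + 1.2405·31 + 0.1839·96 = 90.4655
  x_4 = 0.2476·42 + 0.1109·74 + 0.2166·79 + 0.2462·31 + 1.1415·96 = 152.9410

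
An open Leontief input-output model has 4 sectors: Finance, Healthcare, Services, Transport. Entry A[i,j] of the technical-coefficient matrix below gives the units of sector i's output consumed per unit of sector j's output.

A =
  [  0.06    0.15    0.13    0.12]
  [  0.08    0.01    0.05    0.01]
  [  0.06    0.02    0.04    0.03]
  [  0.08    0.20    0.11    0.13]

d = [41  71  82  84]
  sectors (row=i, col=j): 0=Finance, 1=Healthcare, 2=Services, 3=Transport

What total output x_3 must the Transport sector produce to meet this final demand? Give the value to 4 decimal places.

Form M = I − A:
  [  0.94   -0.15   -0.13   -0.12]
  [ -0.08    0.99   -0.05   -0.01]
  [ -0.06   -0.02    0.96   -0.03]
  [ -0.08   -0.20   -0.11    0.87]
Leontief inverse L = M⁻¹:
  [  1.1063    0.2038    0.1789    0.1611]
  [  0.0945    1.0313    0.0696    0.0273]
  [  0.0753    0.0424    1.0595    0.0474]
  [  0.1330    0.2612    0.1664    1.1765]
Total output x = L · d:
  x_0 = 1.1063·41 + 0.2038·71 + 0.1789·82 + 0.1611·84 = 88.0282
  x_1 = 0.0945·41 + 1.0313·71 + 0.0696·82 + 0.0273·84 = 85.1058
  x_2 = 0.0753·41 + 0.0424·71 + 1.0595·82 + 0.0474·84 = 96.9561
  x_3 = 0.1330·41 + 0.2612·71 + 0.1664·82 + 1.1765·84 = 136.4697

136.4697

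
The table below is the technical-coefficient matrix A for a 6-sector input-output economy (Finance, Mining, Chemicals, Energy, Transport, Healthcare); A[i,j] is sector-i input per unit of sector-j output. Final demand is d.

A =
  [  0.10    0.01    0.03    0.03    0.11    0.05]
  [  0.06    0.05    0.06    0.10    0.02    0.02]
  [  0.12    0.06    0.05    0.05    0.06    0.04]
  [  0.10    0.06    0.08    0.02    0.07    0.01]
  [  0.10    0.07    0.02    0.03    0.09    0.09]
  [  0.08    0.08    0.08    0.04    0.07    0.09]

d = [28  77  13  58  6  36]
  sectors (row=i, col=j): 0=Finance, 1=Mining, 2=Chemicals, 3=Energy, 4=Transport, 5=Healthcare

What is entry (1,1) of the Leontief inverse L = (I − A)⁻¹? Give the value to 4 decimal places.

L[1,1] = 1.0742

Form M = I − A:
  [  0.90   -0.01   -0.03   -0.03   -0.11   -0.05]
  [ -0.06    0.95   -0.06   -0.10   -0.02   -0.02]
  [ -0.12   -0.06    0.95   -0.05   -0.06   -0.04]
  [ -0.10   -0.06   -0.08    0.98   -0.07   -0.01]
  [ -0.10   -0.07   -0.02   -0.03    0.91   -0.09]
  [ -0.08   -0.08   -0.08   -0.04   -0.07    0.91]
Leontief inverse L = M⁻¹:
  [  1.1505    0.0368    0.0530    0.0497    0.1535    0.0821]
  [  0.1060    1.0742    0.0858    0.1205    0.0544    0.0399]
  [  0.1760    0.0884    1.0783    0.0755    0.1055    0.0703]
  [  0.1510    0.0853    0.1035    1.0439    0.1101    0.0371]
  [  0.1577    0.1030    0.0510    0.0579    1.1378    0.1263]
  [  0.1447    0.1171    0.1155    0.0719    0.1199    1.1272]
Total output x = L · d:
  x_0 = 1.1505·28 + 0.0368·77 + 0.0530·13 + 0.0497·58 + 0.1535·6 + 0.0821·36 = 42.4989
  x_1 = 0.1060·28 + 1.0742·77 + 0.0858·13 + 0.1205·58 + 0.0544·6 + 0.0399·36 = 95.5493
  x_2 = 0.1760·28 + 0.0884·77 + 1.0783·13 + 0.0755·58 + 0.1055·6 + 0.0703·36 = 33.2983
  x_3 = 0.1510·28 + 0.0853·77 + 0.1035·13 + 1.0439·58 + 0.1101·6 + 0.0371·36 = 74.6830
  x_4 = 0.1577·28 + 0.1030·77 + 0.0510·13 + 0.0579·58 + 1.1378·6 + 0.1263·36 = 27.7456
  x_5 = 0.1447·28 + 0.1171·77 + 0.1155·13 + 0.0719·58 + 0.1199·6 + 1.1272·36 = 60.0409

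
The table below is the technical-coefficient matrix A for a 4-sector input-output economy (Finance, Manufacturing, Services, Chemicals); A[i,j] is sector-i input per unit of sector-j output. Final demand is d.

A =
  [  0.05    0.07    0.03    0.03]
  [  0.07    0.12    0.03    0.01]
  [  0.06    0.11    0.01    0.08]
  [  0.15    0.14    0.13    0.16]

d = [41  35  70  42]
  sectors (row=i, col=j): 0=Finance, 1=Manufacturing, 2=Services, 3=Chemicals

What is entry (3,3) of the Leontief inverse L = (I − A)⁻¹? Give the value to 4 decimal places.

Form M = I − A:
  [  0.95   -0.07   -0.03   -0.03]
  [ -0.07    0.88   -0.03   -0.01]
  [ -0.06   -0.11    0.99   -0.08]
  [ -0.15   -0.14   -0.13    0.84]
Leontief inverse L = M⁻¹:
  [  1.0692    0.0971    0.0410    0.0432]
  [  0.0907    1.1519    0.0404    0.0208]
  [  0.0927    0.1527    1.0311    0.1033]
  [  0.2204    0.2330    0.1736    1.2177]
Total output x = L · d:
  x_0 = 1.0692·41 + 0.0971·35 + 0.0410·70 + 0.0432·42 = 51.9222
  x_1 = 0.0907·41 + 1.1519·35 + 0.0404·70 + 0.0208·42 = 47.7378
  x_2 = 0.0927·41 + 0.1527·35 + 1.0311·70 + 0.1033·42 = 85.6619
  x_3 = 0.2204·41 + 0.2330·35 + 0.1736·70 + 1.2177·42 = 80.4853

L[3,3] = 1.2177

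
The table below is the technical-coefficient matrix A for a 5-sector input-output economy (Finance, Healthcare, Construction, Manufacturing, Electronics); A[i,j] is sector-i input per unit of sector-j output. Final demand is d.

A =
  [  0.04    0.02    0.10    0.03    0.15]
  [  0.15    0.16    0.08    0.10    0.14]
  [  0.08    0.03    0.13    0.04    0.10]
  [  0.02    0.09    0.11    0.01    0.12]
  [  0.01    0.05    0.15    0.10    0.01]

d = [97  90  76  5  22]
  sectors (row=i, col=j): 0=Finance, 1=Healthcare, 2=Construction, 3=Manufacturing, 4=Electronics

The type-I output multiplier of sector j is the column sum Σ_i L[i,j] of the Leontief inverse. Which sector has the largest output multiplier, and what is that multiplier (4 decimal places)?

Form M = I − A:
  [  0.96   -0.02   -0.10   -0.03   -0.15]
  [ -0.15    0.84   -0.08   -0.10   -0.14]
  [ -0.08   -0.03    0.87   -0.04   -0.10]
  [ -0.02   -0.09   -0.11    0.99   -0.12]
  [ -0.01   -0.05   -0.15   -0.10    0.99]
Leontief inverse L = M⁻¹:
  [  1.0668    0.0498    0.1686    0.0637    0.1934]
  [  0.2158    1.2352    0.2019    0.1645    0.2477]
  [  0.1134    0.0630    1.2047    0.0743    0.1568]
  [  0.0592    0.1307    0.1814    1.0499    0.1730]
  [  0.0448    0.0856    0.2128    0.1263    1.0658]
Total output x = L · d:
  x_0 = 1.0668·97 + 0.0498·90 + 0.1686·76 + 0.0637·5 + 0.1934·22 = 125.3495
  x_1 = 0.2158·97 + 1.2352·90 + 0.2019·76 + 0.1645·5 + 0.2477·22 = 153.7189
  x_2 = 0.1134·97 + 0.0630·90 + 1.2047·76 + 0.0743·5 + 0.1568·22 = 112.0505
  x_3 = 0.0592·97 + 0.1307·90 + 0.1814·76 + 1.0499·5 + 0.1730·22 = 40.3473
  x_4 = 0.0448·97 + 0.0856·90 + 0.2128·76 + 0.1263·5 + 1.0658·22 = 52.3048
Output multipliers (column sums of L):
  Finance: 1.5001
  Healthcare: 1.5643
  Construction: 1.9693
  Manufacturing: 1.4787
  Electronics: 1.8368

Construction (1.9693)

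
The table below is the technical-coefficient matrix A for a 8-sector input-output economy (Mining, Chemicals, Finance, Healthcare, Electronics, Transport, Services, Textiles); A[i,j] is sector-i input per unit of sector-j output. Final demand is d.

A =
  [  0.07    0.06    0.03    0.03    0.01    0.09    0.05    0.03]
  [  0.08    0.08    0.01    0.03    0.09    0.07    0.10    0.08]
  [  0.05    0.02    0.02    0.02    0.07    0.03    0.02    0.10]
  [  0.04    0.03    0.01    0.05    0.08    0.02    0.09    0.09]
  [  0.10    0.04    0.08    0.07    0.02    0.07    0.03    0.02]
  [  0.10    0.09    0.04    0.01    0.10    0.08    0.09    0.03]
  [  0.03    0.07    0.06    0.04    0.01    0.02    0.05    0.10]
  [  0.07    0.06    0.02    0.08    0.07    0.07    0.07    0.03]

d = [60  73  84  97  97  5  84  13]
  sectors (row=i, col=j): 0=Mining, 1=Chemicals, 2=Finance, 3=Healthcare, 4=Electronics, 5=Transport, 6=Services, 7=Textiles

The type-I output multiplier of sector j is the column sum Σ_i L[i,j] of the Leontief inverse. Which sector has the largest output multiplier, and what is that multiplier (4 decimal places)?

Mining (1.9652)

Form M = I − A:
  [  0.93   -0.06   -0.03   -0.03   -0.01   -0.09   -0.05   -0.03]
  [ -0.08    0.92   -0.01   -0.03   -0.09   -0.07   -0.10   -0.08]
  [ -0.05   -0.02    0.98   -0.02   -0.07   -0.03   -0.02   -0.10]
  [ -0.04   -0.03   -0.01    0.95   -0.08   -0.02   -0.09   -0.09]
  [ -0.10   -0.04   -0.08   -0.07    0.98   -0.07   -0.03   -0.02]
  [ -0.10   -0.09   -0.04   -0.01   -0.10    0.92   -0.09   -0.03]
  [ -0.03   -0.07   -0.06   -0.04   -0.01   -0.02    0.95   -0.10]
  [ -0.07   -0.06   -0.02   -0.08   -0.07   -0.07   -0.07    0.97]
Leontief inverse L = M⁻¹:
  [  1.1166    0.1023    0.0522    0.0542    0.0481    0.1308    0.0947    0.0682]
  [  0.1477    1.1396    0.0461    0.0713    0.1396    0.1285    0.1619    0.1335]
  [  0.0922    0.0538    1.0413    0.0479    0.1008    0.0668    0.0560    0.1290]
  [  0.0880    0.0717    0.0373    1.0843    0.1156    0.0606    0.1347    0.1312]
  [  0.1507    0.0827    0.1038    0.0977    1.0620    0.1139    0.0772    0.0646]
  [  0.1686    0.1489    0.0766    0.0479    0.1485    1.1392    0.1495    0.0836]
  [  0.0742    0.1091    0.0804    0.0697    0.0494    0.0580    1.0938    0.1416]
  [  0.1273    0.1095    0.0500    0.1143    0.1146    0.1184    0.1244    1.0785]
Total output x = L · d:
  x_0 = 1.1166·60 + 0.1023·73 + 0.0522·84 + 0.0542·97 + 0.0481·97 + 0.1308·5 + 0.0947·84 + 0.0682·13 = 98.2789
  x_1 = 0.1477·60 + 1.1396·73 + 0.0461·84 + 0.0713·97 + 0.1396·97 + 0.1285·5 + 0.1619·84 + 0.1335·13 = 132.3570
  x_2 = 0.0922·60 + 0.0538·73 + 1.0413·84 + 0.0479·97 + 0.1008·97 + 0.0668·5 + 0.0560·84 + 0.1290·13 = 118.0609
  x_3 = 0.0880·60 + 0.0717·73 + 0.0373·84 + 1.0843·97 + 0.1156·97 + 0.0606·5 + 0.1347·84 + 0.1312·13 = 143.3662
  x_4 = 0.1507·60 + 0.0827·73 + 0.1038·84 + 0.0977·97 + 1.0620·97 + 0.1139·5 + 0.0772·84 + 0.0646·13 = 144.1775
  x_5 = 0.1686·60 + 0.1489·73 + 0.0766·84 + 0.0479·97 + 0.1485·97 + 1.1392·5 + 0.1495·84 + 0.0836·13 = 65.8185
  x_6 = 0.0742·60 + 0.1091·73 + 0.0804·84 + 0.0697·97 + 0.0494·97 + 0.0580·5 + 1.0938·84 + 0.1416·13 = 124.7362
  x_7 = 0.1273·60 + 0.1095·73 + 0.0500·84 + 0.1143·97 + 0.1146·97 + 0.1184·5 + 0.1244·84 + 1.0785·13 = 67.0956
Output multipliers (column sums of L):
  Mining: 1.9652
  Chemicals: 1.8176
  Finance: 1.4878
  Healthcare: 1.5874
  Electronics: 1.7786
  Transport: 1.8162
  Services: 1.8922
  Textiles: 1.8302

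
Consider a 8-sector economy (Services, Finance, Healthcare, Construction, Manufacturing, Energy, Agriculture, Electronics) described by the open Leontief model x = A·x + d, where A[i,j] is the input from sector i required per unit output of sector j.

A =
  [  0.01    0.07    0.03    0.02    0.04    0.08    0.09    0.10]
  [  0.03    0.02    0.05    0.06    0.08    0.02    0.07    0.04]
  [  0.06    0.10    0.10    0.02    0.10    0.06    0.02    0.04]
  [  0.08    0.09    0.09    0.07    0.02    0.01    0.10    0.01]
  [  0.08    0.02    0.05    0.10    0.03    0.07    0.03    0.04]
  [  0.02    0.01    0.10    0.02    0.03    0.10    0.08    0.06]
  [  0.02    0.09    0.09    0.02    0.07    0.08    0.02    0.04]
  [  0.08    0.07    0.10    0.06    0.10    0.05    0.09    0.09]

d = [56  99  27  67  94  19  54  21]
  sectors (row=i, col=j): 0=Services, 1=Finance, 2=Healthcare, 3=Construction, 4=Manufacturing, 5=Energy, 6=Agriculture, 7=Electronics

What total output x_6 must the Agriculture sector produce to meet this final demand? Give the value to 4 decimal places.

97.0028

Form M = I − A:
  [  0.99   -0.07   -0.03   -0.02   -0.04   -0.08   -0.09   -0.10]
  [ -0.03    0.98   -0.05   -0.06   -0.08   -0.02   -0.07   -0.04]
  [ -0.06   -0.10    0.90   -0.02   -0.10   -0.06   -0.02   -0.04]
  [ -0.08   -0.09   -0.09    0.93   -0.02   -0.01   -0.10   -0.01]
  [ -0.08   -0.02   -0.05   -0.10    0.97   -0.07   -0.03   -0.04]
  [ -0.02   -0.01   -0.10   -0.02   -0.03    0.90   -0.08   -0.06]
  [ -0.02   -0.09   -0.09   -0.02   -0.07   -0.08    0.98   -0.04]
  [ -0.08   -0.07   -0.10   -0.06   -0.10   -0.05   -0.09    0.91]
Leontief inverse L = M⁻¹:
  [  1.0487    0.1163    0.0967    0.0572    0.0929    0.1305    0.1392    0.1440]
  [  0.0651    1.0625    0.1030    0.0935    0.1201    0.0604    0.1089    0.0735]
  [  0.1039    0.1497    1.1677    0.0635    0.1561    0.1146    0.0727    0.0876]
  [  0.1174    0.1451    0.1538    1.1061    0.0733    0.0580    0.1489    0.0518]
  [  0.1168    0.0683    0.1107    0.1341    1.0733    0.1160    0.0813    0.0806]
  [  0.0564    0.0577    0.1663    0.0511    0.0803    1.1520    0.1237    0.1015]
  [  0.0579    0.1320    0.1511    0.0566    0.1191    0.1272    1.0654    0.0799]
  [  0.1380    0.1417    0.1911    0.1153    0.1735    0.1211    0.1595    1.1526]
Total output x = L · d:
  x_0 = 1.0487·56 + 0.1163·99 + 0.0967·27 + 0.0572·67 + 0.0929·94 + 0.1305·19 + 0.1392·54 + 0.1440·21 = 98.4423
  x_1 = 0.0651·56 + 1.0625·99 + 0.1030·27 + 0.0935·67 + 0.1201·94 + 0.0604·19 + 0.1089·54 + 0.0735·21 = 137.7299
  x_2 = 0.1039·56 + 0.1497·99 + 1.1677·27 + 0.0635·67 + 0.1561·94 + 0.1146·19 + 0.0727·54 + 0.0876·21 = 79.0410
  x_3 = 0.1174·56 + 0.1451·99 + 0.1538·27 + 1.1061·67 + 0.0733·94 + 0.0580·19 + 0.1489·54 + 0.0518·21 = 116.3282
  x_4 = 0.1168·56 + 0.0683·99 + 0.1107·27 + 0.1341·67 + 1.0733·94 + 0.1160·19 + 0.0813·54 + 0.0806·21 = 134.4543
  x_5 = 0.0564·56 + 0.0577·99 + 0.1663·27 + 0.0511·67 + 0.0803·94 + 1.1520·19 + 0.1237·54 + 0.1015·21 = 55.0390
  x_6 = 0.0579·56 + 0.1320·99 + 0.1511·27 + 0.0566·67 + 0.1191·94 + 0.1272·19 + 1.0654·54 + 0.0799·21 = 97.0028
  x_7 = 0.1380·56 + 0.1417·99 + 0.1911·27 + 0.1153·67 + 0.1735·94 + 0.1211·19 + 0.1595·54 + 1.1526·21 = 86.0746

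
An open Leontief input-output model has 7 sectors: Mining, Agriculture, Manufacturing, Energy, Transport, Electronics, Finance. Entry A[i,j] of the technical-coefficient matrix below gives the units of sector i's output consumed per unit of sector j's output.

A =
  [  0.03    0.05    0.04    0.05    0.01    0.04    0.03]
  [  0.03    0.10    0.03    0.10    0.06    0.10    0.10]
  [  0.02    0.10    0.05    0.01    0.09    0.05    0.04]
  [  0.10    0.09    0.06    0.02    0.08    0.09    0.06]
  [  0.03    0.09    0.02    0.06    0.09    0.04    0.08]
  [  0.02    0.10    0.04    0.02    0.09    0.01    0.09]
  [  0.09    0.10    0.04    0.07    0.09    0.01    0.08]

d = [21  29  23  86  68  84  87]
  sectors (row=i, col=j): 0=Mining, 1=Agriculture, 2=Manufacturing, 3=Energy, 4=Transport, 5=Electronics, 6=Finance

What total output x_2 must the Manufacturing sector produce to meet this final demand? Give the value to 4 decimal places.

58.2513

Form M = I − A:
  [  0.97   -0.05   -0.04   -0.05   -0.01   -0.04   -0.03]
  [ -0.03    0.90   -0.03   -0.10   -0.06   -0.10   -0.10]
  [ -0.02   -0.10    0.95   -0.01   -0.09   -0.05   -0.04]
  [ -0.10   -0.09   -0.06    0.98   -0.08   -0.09   -0.06]
  [ -0.03   -0.09   -0.02   -0.06    0.91   -0.04   -0.08]
  [ -0.02   -0.10   -0.04   -0.02   -0.09    0.99   -0.09]
  [ -0.09   -0.10   -0.04   -0.07   -0.09   -0.01    0.92]
Leontief inverse L = M⁻¹:
  [  1.0505    0.0899    0.0577    0.0716    0.0418    0.0633    0.0610]
  [  0.0761    1.1857    0.0661    0.1486    0.1299    0.1466    0.1696]
  [  0.0460    0.1592    1.0726    0.0460    0.1381    0.0828    0.0885]
  [  0.1351    0.1661    0.0917    1.0651    0.1400    0.1306    0.1209]
  [  0.0658    0.1571    0.0472    0.1012    1.1446    0.0777    0.1350]
  [  0.0513    0.1615    0.0638    0.0596    0.1399    1.0442    0.1402]
  [  0.1303    0.1744    0.0718    0.1167    0.1484    0.0546    1.1391]
Total output x = L · d:
  x_0 = 1.0505·21 + 0.0899·29 + 0.0577·23 + 0.0716·86 + 0.0418·68 + 0.0633·84 + 0.0610·87 = 45.6134
  x_1 = 0.0761·21 + 1.1857·29 + 0.0661·23 + 0.1486·86 + 0.1299·68 + 0.1466·84 + 0.1696·87 = 86.1852
  x_2 = 0.0460·21 + 0.1592·29 + 1.0726·23 + 0.0460·86 + 0.1381·68 + 0.0828·84 + 0.0885·87 = 58.2513
  x_3 = 0.1351·21 + 0.1661·29 + 0.0917·23 + 1.0651·86 + 0.1400·68 + 0.1306·84 + 0.1209·87 = 132.3630
  x_4 = 0.0658·21 + 0.1571·29 + 0.0472·23 + 0.1012·86 + 1.1446·68 + 0.0777·84 + 0.1350·87 = 111.8288
  x_5 = 0.0513·21 + 0.1615·29 + 0.0638·23 + 0.0596·86 + 0.1399·68 + 1.0442·84 + 0.1402·87 = 121.7842
  x_6 = 0.1303·21 + 0.1744·29 + 0.0718·23 + 0.1167·86 + 0.1484·68 + 0.0546·84 + 1.1391·87 = 133.2626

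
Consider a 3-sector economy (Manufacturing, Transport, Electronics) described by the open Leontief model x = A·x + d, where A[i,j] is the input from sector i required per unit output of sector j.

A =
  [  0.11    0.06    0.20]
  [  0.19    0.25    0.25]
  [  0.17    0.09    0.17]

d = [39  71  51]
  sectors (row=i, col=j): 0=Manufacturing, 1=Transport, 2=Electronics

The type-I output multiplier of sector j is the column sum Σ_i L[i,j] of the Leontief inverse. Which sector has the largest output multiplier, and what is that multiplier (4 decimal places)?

Form M = I − A:
  [  0.89   -0.06   -0.20]
  [ -0.19    0.75   -0.25]
  [ -0.17   -0.09    0.83]
Leontief inverse L = M⁻¹:
  [  1.2169    0.1375    0.3346]
  [  0.4060    1.4292    0.5283]
  [  0.2933    0.1831    1.3306]
Total output x = L · d:
  x_0 = 1.2169·39 + 0.1375·71 + 0.3346·51 = 74.2875
  x_1 = 0.4060·39 + 1.4292·71 + 0.5283·51 = 144.2539
  x_2 = 0.2933·39 + 0.1831·71 + 1.3306·51 = 92.3033
Output multipliers (column sums of L):
  Manufacturing: 1.9162
  Transport: 1.7499
  Electronics: 2.1936

Electronics (2.1936)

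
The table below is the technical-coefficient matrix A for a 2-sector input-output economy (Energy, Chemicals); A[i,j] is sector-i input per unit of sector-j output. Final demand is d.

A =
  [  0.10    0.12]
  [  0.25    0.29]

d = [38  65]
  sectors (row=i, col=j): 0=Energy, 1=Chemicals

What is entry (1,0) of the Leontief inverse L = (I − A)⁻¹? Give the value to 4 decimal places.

Form M = I − A:
  [  0.90   -0.12]
  [ -0.25    0.71]
Leontief inverse L = M⁻¹:
  [  1.1658    0.1970]
  [  0.4105    1.4778]
Total output x = L · d:
  x_0 = 1.1658·38 + 0.1970·65 = 57.1100
  x_1 = 0.4105·38 + 1.4778·65 = 111.6585

L[1,0] = 0.4105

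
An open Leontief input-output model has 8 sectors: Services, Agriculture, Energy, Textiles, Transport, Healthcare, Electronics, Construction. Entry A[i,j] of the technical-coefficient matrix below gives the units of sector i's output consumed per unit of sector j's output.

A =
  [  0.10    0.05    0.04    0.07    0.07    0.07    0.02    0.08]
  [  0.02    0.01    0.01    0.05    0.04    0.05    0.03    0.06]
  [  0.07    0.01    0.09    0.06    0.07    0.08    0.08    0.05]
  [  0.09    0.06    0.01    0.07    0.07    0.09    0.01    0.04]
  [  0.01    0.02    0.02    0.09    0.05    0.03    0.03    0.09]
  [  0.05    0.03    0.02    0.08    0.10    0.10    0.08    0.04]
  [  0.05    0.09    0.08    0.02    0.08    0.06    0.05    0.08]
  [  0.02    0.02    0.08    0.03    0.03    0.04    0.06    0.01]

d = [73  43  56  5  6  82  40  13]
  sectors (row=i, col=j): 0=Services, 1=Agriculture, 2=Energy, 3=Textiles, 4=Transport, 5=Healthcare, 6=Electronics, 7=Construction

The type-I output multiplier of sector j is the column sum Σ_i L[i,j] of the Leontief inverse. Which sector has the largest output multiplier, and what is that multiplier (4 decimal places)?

Form M = I − A:
  [  0.90   -0.05   -0.04   -0.07   -0.07   -0.07   -0.02   -0.08]
  [ -0.02    0.99   -0.01   -0.05   -0.04   -0.05   -0.03   -0.06]
  [ -0.07   -0.01    0.91   -0.06   -0.07   -0.08   -0.08   -0.05]
  [ -0.09   -0.06   -0.01    0.93   -0.07   -0.09   -0.01   -0.04]
  [ -0.01   -0.02   -0.02   -0.09    0.95   -0.03   -0.03   -0.09]
  [ -0.05   -0.03   -0.02   -0.08   -0.10    0.90   -0.08   -0.04]
  [ -0.05   -0.09   -0.08   -0.02   -0.08   -0.06    0.95   -0.08]
  [ -0.02   -0.02   -0.08   -0.03   -0.03   -0.04   -0.06    0.99]
Leontief inverse L = M⁻¹:
  [  1.1454    0.0801    0.0743    0.1235    0.1244    0.1261    0.0568    0.1271]
  [  0.0428    1.0274    0.0292    0.0778    0.0697    0.0802    0.0509    0.0840]
  [  0.1189    0.0445    1.1316    0.1151    0.1309    0.1409    0.1228    0.1016]
  [  0.1298    0.0868    0.0355    1.1192    0.1191    0.1404    0.0410    0.0826]
  [  0.0381    0.0411    0.0440    0.1236    1.0849    0.0666    0.0545    0.1185]
  [  0.0936    0.0642    0.0535    0.1343    0.1581    1.1573    0.1181    0.0903]
  [  0.0902    0.1180    0.1187    0.0711    0.1335    0.1141    1.0909    0.1282]
  [  0.0480    0.0396    0.1053    0.0608    0.0655    0.0755    0.0859    1.0401]
Total output x = L · d:
  x_0 = 1.1454·73 + 0.0801·43 + 0.0743·56 + 0.1235·5 + 0.1244·6 + 0.1261·82 + 0.0568·40 + 0.1271·13 = 106.8440
  x_1 = 0.0428·73 + 1.0274·43 + 0.0292·56 + 0.0778·5 + 0.0697·6 + 0.0802·82 + 0.0509·40 + 0.0840·13 = 59.4529
  x_2 = 0.1189·73 + 0.0445·43 + 1.1316·56 + 0.1151·5 + 0.1309·6 + 0.1409·82 + 0.1228·40 + 0.1016·13 = 93.1078
  x_3 = 0.1298·73 + 0.0868·43 + 0.0355·56 + 1.1192·5 + 0.1191·6 + 0.1404·82 + 0.0410·40 + 0.0826·13 = 35.7380
  x_4 = 0.0381·73 + 0.0411·43 + 0.0440·56 + 0.1236·5 + 1.0849·6 + 0.0666·82 + 0.0545·40 + 0.1185·13 = 23.3210
  x_5 = 0.0936·73 + 0.0642·43 + 0.0535·56 + 0.1343·5 + 0.1581·6 + 1.1573·82 + 0.1181·40 + 0.0903·13 = 115.0075
  x_6 = 0.0902·73 + 0.1180·43 + 0.1187·56 + 0.0711·5 + 0.1335·6 + 0.1141·82 + 1.0909·40 + 0.1282·13 = 74.1242
  x_7 = 0.0480·73 + 0.0396·43 + 0.1053·56 + 0.0608·5 + 0.0655·6 + 0.0755·82 + 0.0859·40 + 1.0401·13 = 34.9435
Output multipliers (column sums of L):
  Services: 1.7068
  Agriculture: 1.5019
  Energy: 1.5920
  Textiles: 1.8253
  Transport: 1.8860
  Healthcare: 1.9010
  Electronics: 1.6209
  Construction: 1.7724

Healthcare (1.9010)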